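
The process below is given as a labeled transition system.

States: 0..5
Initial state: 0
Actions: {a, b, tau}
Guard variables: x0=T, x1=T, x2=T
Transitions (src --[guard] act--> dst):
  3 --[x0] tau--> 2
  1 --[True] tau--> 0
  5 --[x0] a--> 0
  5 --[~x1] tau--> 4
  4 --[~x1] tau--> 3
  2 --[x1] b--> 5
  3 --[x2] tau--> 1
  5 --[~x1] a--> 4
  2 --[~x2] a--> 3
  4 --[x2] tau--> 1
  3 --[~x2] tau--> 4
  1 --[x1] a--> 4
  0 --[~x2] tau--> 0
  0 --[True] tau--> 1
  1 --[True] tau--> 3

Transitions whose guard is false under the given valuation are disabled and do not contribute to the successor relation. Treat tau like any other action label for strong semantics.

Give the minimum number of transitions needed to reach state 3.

Answer: 2

Working:
Layered search for 3:
  L0 = {0}
  L1 = {1}
  L2 = {3,4}
first hit 3 at d=2 via tau·tau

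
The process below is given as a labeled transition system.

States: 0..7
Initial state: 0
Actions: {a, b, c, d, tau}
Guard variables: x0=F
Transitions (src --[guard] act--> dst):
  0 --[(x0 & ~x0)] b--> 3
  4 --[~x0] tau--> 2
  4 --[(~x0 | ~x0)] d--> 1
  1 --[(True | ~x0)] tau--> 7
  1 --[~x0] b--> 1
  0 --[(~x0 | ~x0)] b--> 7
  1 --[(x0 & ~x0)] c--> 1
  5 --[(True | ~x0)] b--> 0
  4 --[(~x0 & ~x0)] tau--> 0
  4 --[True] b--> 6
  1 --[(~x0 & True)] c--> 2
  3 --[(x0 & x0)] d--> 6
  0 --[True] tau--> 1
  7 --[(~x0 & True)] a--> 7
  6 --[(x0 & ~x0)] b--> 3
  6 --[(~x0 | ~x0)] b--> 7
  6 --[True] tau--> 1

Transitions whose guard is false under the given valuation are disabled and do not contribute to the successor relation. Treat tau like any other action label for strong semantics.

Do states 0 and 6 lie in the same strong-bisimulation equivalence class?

Answer: BISIMILAR

Trace:
Refine partition for ~:
  round 0: {{0,1,2,3,4,5,6,7}}
  round 1: {{0,6},{1},{2,3},{4},{5},{7}}
6 equivalence class(es) (converged in 2)
0∈{0,6}, 6∈{0,6}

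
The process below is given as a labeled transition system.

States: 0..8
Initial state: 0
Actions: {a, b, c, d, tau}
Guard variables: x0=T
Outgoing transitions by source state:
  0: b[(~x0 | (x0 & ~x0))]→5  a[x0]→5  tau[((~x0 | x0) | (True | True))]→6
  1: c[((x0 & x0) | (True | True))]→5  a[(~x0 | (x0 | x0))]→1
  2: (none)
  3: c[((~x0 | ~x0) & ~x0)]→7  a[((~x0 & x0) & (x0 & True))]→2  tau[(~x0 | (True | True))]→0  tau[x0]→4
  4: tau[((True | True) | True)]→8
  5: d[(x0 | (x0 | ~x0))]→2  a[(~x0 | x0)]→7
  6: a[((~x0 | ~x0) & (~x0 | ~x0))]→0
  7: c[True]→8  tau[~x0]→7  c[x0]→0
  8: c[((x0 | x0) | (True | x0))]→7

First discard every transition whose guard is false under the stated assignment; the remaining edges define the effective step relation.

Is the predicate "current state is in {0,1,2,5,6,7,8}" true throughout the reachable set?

Inv-set: {0,1,2,5,6,7,8}
Reachable = {0,2,5,6,7,8}
  0: safe
  2: safe
  5: safe
  6: safe
  7: safe
  8: safe

Answer: INVARIANT HOLDS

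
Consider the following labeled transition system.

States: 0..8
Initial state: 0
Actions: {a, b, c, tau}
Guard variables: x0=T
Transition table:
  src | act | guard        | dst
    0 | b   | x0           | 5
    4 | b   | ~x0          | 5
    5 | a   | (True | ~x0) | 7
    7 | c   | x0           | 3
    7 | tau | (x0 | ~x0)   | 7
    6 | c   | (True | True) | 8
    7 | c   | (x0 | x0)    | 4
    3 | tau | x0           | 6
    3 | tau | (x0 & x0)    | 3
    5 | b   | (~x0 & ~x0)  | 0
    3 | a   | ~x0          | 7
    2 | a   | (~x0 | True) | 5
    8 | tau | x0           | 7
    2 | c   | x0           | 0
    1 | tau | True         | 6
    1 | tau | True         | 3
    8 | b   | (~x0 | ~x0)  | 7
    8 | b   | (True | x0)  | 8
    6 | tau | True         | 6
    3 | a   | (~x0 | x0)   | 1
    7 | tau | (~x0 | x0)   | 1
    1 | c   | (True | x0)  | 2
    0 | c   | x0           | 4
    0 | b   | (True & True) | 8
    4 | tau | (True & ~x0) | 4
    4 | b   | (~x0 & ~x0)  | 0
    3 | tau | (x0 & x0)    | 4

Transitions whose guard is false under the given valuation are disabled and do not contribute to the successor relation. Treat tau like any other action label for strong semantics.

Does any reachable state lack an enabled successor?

Answer: DEADLOCK at state 4

Trace:
R = {0,1,2,3,4,5,6,7,8}
  0: b→5  b→8  c→4  [3 exit(s)]
  1: c→2  tau→3  tau→6  [3 exit(s)]
  2: a→5  c→0  [2 exit(s)]
  3: a→1  tau→3  tau→4  tau→6  [4 exit(s)]
  4: ∅  [STUCK]
  5: a→7  [1 exit(s)]
  6: c→8  tau→6  [2 exit(s)]
  7: c→3  c→4  tau→1  tau→7  [4 exit(s)]
  8: b→8  tau→7  [2 exit(s)]
trace reaching 4: c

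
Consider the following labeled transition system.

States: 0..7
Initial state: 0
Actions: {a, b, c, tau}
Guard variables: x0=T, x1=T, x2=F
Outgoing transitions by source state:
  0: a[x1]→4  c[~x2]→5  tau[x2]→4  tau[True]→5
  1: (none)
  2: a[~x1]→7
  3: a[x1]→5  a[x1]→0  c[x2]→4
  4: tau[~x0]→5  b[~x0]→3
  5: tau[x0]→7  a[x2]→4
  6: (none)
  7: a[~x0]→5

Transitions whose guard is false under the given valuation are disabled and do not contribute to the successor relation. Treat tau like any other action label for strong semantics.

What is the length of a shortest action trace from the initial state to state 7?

Breadth-first toward 7:
  depth 0: {0}
  depth 1: {4,5}
  depth 2: {7}
first hit 7 at d=2 via c·tau

Answer: 2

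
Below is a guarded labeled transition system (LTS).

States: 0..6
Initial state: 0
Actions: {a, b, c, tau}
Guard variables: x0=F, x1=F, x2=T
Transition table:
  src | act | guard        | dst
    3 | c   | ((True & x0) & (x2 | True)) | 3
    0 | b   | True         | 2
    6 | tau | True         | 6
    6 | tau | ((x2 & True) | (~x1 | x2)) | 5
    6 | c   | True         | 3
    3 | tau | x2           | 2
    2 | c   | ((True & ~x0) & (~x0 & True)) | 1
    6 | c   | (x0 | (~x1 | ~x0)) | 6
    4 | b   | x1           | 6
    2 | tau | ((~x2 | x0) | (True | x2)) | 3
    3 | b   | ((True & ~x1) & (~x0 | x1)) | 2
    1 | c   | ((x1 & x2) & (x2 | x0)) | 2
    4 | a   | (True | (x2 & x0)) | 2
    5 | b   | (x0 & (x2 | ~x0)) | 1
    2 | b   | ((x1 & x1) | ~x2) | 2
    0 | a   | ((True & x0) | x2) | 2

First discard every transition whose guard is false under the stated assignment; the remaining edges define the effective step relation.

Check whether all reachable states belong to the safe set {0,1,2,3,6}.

Inv-set: {0,1,2,3,6}
R = {0,1,2,3}
  0: safe
  1: safe
  2: safe
  3: safe

Answer: INVARIANT HOLDS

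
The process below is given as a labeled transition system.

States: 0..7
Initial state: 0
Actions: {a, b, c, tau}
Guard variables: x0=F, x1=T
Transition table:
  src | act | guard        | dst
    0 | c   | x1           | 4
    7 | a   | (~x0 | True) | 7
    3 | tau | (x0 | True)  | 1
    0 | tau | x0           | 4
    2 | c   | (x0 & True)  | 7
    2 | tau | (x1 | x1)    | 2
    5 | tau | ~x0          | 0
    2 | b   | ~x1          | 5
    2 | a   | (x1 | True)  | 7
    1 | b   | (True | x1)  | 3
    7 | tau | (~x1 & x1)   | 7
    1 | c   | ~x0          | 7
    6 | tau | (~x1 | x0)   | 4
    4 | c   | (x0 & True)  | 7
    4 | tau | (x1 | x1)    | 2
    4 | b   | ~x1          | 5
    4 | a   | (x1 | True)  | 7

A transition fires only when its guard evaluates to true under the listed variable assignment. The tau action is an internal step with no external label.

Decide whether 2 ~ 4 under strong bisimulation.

Bisimulation quotient by refinement:
  round 0: {{0,1,2,3,4,5,6,7}}
  round 1: {{0},{1},{2,4},{3,5},{6},{7}}
  round 2: {{0},{1},{2,4},{3},{5},{6},{7}}
stable after 3 split(s): 7 block(s)
[2]={2,4}  [4]={2,4}

Answer: BISIMILAR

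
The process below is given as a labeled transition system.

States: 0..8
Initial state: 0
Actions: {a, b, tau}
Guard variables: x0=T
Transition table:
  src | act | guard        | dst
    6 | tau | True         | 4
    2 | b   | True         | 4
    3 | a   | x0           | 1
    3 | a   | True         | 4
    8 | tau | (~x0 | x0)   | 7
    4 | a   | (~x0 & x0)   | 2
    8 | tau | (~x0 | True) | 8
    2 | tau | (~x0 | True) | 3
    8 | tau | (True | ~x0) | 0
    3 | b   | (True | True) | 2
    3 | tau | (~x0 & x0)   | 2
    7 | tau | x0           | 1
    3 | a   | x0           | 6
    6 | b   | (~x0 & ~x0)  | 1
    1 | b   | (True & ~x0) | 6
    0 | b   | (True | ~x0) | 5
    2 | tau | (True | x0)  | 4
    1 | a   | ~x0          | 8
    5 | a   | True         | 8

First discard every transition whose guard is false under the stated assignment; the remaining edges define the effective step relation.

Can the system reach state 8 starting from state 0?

14 transition(s) survive guard evaluation.
Layer 0: {0}
Layer 1: {5}  total {0,5}
Layer 2: {8}  total {0,5,8}
Layer 3: {7}  total {0,5,7,8}
Layer 4: {1}  total {0,1,5,7,8}
R = {0,1,5,7,8}
trace reaching 8: b·a

Answer: REACHABLE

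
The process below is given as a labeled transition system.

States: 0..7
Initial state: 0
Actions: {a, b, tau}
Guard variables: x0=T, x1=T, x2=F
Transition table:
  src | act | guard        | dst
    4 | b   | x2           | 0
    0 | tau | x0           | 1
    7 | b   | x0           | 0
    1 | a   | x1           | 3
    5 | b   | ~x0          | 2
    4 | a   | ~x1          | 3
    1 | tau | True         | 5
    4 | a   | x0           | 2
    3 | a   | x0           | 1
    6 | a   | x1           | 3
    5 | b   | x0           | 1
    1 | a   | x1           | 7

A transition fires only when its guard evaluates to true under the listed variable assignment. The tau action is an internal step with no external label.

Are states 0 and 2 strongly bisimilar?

Answer: NOT BISIMILAR

Analysis:
Compute ~ classes (split until stable):
  round 0: {{0,1,2,3,4,5,6,7}}
  round 1: {{0},{1},{2},{3,4,6},{5,7}}
  round 2: {{0},{1},{2},{3},{4},{5},{6},{7}}
8 equivalence class(es) (converged in 3)
0∈{0}, 2∈{2}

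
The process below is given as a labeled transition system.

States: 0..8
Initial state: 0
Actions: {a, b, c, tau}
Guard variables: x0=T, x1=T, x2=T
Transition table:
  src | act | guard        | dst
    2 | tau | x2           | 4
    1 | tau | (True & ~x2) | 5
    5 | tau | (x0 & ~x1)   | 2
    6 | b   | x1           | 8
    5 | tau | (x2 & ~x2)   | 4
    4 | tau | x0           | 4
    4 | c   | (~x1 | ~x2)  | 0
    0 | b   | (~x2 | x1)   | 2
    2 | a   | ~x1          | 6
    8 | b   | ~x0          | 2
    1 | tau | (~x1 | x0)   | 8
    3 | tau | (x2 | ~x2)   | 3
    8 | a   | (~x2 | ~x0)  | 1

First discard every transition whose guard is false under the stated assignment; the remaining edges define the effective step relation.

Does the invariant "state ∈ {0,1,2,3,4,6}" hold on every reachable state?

Allowed set {0,1,2,3,4,6}
Reach set: {0,2,4}
  0: ✓
  2: ✓
  4: ✓

Answer: INVARIANT HOLDS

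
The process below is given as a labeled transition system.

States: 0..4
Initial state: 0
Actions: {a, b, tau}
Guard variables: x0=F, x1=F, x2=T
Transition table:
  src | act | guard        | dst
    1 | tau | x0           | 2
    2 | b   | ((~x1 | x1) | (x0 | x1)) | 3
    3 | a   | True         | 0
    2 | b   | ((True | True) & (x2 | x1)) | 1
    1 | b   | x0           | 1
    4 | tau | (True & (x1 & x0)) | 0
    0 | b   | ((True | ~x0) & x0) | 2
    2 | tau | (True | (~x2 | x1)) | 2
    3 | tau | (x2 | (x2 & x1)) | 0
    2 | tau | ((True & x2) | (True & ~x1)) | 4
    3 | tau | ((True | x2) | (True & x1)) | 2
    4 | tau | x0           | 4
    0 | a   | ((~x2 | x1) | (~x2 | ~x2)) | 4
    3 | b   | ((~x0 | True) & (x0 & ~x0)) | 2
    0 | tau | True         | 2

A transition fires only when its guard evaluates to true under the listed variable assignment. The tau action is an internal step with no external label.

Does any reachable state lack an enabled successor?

Reach set: {0,1,2,3,4}
  0: tau→2  [1 out]
  1: ∅  [STUCK]
  2: b→1  b→3  tau→2  tau→4  [4 out]
  3: a→0  tau→0  tau→2  [3 out]
  4: ∅  [STUCK]
witness 1: tau·b

Answer: DEADLOCK at state 1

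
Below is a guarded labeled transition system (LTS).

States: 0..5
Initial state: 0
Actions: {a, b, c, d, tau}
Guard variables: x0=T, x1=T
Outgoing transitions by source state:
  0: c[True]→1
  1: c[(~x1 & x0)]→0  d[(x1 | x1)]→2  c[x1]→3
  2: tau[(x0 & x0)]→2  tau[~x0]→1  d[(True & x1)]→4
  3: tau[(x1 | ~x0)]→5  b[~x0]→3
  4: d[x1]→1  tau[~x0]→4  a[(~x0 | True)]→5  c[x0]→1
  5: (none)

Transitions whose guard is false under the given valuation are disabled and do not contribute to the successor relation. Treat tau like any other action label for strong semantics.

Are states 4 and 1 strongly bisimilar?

Bisimulation quotient by refinement:
  P[0] = {{0,1,2,3,4,5}}
  P[1] = {{0},{1},{2},{3},{4},{5}}
stable after 2 split(s): 6 block(s)
4∈{4}, 1∈{1}

Answer: NOT BISIMILAR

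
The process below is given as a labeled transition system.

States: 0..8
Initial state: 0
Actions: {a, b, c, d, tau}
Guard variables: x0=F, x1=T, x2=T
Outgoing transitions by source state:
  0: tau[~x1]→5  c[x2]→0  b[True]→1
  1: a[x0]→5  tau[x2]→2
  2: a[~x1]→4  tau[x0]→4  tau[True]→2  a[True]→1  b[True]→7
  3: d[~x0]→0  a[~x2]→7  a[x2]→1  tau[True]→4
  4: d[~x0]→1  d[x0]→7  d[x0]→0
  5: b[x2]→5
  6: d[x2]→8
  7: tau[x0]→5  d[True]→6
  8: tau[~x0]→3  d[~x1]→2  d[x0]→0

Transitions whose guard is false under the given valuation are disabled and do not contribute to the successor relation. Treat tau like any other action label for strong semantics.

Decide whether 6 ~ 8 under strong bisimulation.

Answer: NOT BISIMILAR

Trace:
Refine partition for ~:
  π0 = {{0,1,2,3,4,5,6,7,8}}
  π1 = {{0},{1,8},{2},{3},{4,6,7},{5}}
  π2 = {{0},{1},{2},{3},{4,6},{5},{7},{8}}
  π3 = {{0},{1},{2},{3},{4},{5},{6},{7},{8}}
stable after 4 split(s): 9 block(s)
[6]={6}  [8]={8}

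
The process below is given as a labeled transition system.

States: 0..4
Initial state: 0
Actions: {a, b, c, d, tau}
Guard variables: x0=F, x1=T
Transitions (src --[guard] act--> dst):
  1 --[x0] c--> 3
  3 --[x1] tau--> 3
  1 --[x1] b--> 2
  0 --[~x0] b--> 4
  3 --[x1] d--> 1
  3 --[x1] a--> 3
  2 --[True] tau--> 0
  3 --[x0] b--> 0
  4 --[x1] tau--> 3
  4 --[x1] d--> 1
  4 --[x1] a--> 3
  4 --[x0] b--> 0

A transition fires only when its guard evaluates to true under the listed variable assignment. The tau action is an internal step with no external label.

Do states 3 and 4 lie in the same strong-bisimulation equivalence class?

Bisimulation quotient by refinement:
  round 0: {{0,1,2,3,4}}
  round 1: {{0,1},{2},{3,4}}
  round 2: {{0},{1},{2},{3,4}}
stable after 3 split(s): 4 block(s)
3∈{3,4}, 4∈{3,4}

Answer: BISIMILAR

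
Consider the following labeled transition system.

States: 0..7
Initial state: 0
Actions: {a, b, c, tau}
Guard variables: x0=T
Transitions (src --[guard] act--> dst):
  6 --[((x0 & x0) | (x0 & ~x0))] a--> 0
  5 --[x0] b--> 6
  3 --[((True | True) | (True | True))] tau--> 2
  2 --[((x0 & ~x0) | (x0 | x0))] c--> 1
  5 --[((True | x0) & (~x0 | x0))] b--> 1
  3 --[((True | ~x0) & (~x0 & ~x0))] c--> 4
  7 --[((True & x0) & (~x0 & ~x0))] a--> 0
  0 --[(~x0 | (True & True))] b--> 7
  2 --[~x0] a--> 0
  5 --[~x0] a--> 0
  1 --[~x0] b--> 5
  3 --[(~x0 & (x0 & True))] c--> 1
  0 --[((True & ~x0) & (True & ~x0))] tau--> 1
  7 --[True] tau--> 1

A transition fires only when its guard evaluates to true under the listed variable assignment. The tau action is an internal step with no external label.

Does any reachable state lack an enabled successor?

Answer: DEADLOCK at state 1

Working:
Reachable = {0,1,7}
  0: b→7  [1 out]
  1: ∅  [deadlock]
  7: tau→1  [1 out]
trace reaching 1: b·tau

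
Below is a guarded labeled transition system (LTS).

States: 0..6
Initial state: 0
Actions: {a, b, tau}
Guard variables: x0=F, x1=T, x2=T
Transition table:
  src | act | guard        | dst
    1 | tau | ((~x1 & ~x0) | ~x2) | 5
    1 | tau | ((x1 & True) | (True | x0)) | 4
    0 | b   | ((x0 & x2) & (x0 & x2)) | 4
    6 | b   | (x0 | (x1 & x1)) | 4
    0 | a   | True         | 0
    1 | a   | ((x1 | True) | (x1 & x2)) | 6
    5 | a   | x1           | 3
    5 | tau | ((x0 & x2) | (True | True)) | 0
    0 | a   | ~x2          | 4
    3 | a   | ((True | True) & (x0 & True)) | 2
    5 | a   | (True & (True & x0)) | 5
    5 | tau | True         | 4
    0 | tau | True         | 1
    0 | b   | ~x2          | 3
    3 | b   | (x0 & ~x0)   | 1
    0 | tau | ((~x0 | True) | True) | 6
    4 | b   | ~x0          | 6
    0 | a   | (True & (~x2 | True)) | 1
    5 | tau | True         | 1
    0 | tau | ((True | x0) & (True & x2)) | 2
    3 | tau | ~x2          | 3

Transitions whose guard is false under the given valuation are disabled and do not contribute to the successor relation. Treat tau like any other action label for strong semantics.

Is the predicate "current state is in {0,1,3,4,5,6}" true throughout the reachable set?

Safe = {0,1,3,4,5,6}
Reach set: {0,1,2,4,6}
  0: ✓
  1: ✓
  2: VIOLATES
  4: ✓
  6: ✓
reach 2 via tau — violates

Answer: INVARIANT VIOLATED at state 2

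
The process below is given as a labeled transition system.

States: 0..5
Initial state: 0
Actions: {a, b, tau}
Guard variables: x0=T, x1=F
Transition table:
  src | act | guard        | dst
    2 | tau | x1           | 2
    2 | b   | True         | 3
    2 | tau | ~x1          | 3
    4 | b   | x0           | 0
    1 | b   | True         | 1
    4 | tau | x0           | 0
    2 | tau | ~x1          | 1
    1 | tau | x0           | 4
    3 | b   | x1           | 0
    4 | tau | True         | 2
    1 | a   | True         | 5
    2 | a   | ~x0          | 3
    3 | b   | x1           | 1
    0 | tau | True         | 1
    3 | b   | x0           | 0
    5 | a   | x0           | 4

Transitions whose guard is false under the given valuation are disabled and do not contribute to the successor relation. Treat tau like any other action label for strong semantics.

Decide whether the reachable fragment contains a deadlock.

Answer: DEADLOCK-FREE

Trace:
R = {0,1,2,3,4,5}
  0: tau→1  [1 exit(s)]
  1: a→5  b→1  tau→4  [3 exit(s)]
  2: b→3  tau→1  tau→3  [3 exit(s)]
  3: b→0  [1 exit(s)]
  4: b→0  tau→0  tau→2  [3 exit(s)]
  5: a→4  [1 exit(s)]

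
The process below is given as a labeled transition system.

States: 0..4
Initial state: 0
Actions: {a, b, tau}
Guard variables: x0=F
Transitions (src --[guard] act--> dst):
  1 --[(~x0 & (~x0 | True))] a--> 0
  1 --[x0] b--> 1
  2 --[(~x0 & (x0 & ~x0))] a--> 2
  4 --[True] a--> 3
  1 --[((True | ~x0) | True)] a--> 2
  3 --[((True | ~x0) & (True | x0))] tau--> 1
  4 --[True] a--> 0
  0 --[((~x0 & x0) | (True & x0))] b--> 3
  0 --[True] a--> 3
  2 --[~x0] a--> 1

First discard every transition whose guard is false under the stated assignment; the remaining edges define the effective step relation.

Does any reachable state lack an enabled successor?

Answer: DEADLOCK-FREE

Analysis:
R = {0,1,2,3}
  0: a→3  [1 out]
  1: a→0  a→2  [2 out]
  2: a→1  [1 out]
  3: tau→1  [1 out]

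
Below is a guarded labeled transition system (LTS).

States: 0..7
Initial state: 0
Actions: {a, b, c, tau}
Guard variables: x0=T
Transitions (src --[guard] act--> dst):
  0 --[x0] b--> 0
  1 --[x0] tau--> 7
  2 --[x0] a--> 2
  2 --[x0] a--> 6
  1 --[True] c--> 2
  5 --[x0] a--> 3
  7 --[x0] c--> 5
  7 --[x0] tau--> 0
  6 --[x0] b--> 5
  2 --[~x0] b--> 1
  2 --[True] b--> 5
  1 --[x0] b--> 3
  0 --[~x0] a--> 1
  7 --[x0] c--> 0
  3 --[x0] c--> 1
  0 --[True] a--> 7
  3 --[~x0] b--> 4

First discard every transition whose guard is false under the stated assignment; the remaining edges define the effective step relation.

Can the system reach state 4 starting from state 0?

After dropping false guards: 14 live edges.
depth 0: {0}
depth 1: {7}  now seen {0,7}
depth 2: {5}  now seen {0,5,7}
depth 3: {3}  now seen {0,3,5,7}
depth 4: {1}  now seen {0,1,3,5,7}
depth 5: {2}  now seen {0,1,2,3,5,7}
depth 6: {6}  now seen {0,1,2,3,5,6,7}
Reach set: {0,1,2,3,5,6,7}

Answer: UNREACHABLE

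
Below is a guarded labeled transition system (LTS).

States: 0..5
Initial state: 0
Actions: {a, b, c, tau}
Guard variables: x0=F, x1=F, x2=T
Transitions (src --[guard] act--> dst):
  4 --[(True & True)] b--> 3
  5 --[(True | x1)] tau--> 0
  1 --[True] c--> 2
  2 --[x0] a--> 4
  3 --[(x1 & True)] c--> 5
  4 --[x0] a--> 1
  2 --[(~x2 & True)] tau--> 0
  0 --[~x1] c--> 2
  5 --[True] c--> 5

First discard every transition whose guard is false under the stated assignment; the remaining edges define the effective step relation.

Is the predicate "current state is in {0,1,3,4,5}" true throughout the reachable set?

Answer: INVARIANT VIOLATED at state 2

Analysis:
Allowed set {0,1,3,4,5}
Reachable = {0,2}
  0: safe
  2: ✗ unsafe
reach 2 via c — violates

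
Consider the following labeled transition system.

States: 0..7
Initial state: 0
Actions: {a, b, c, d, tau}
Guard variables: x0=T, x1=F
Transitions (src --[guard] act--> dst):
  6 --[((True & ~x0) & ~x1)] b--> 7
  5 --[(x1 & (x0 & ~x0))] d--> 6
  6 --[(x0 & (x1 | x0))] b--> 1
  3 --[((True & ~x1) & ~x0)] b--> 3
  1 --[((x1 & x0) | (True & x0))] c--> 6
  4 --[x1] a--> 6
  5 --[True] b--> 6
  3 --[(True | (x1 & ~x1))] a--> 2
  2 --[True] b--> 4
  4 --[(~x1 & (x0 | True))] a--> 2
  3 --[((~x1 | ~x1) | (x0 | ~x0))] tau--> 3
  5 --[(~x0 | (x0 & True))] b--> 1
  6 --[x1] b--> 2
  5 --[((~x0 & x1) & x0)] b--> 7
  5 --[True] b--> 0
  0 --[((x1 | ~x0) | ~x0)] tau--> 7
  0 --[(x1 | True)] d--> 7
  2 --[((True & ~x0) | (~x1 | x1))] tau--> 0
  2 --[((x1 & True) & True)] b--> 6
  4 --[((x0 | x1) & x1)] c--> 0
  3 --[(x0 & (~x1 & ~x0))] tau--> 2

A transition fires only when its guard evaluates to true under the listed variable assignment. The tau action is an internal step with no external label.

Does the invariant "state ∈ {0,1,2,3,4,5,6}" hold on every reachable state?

Safe = {0,1,2,3,4,5,6}
R = {0,7}
  0: ✓
  7: VIOLATES
witness against invariant: d → 7

Answer: INVARIANT VIOLATED at state 7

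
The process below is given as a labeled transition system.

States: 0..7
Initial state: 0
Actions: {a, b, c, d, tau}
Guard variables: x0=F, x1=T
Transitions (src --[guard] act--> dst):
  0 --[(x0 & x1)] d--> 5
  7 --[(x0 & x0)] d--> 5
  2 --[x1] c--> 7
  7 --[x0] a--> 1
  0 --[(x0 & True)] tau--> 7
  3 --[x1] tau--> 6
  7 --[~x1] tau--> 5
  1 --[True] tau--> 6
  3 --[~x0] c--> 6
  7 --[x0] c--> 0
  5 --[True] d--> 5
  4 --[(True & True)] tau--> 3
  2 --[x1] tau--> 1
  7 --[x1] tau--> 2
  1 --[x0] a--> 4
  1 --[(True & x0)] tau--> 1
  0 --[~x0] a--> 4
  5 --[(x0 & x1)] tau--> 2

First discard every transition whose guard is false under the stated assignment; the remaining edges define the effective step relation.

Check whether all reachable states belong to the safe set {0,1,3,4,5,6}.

Answer: INVARIANT HOLDS

Analysis:
Safe = {0,1,3,4,5,6}
Reachable = {0,3,4,6}
  0: ✓
  3: ✓
  4: ✓
  6: ✓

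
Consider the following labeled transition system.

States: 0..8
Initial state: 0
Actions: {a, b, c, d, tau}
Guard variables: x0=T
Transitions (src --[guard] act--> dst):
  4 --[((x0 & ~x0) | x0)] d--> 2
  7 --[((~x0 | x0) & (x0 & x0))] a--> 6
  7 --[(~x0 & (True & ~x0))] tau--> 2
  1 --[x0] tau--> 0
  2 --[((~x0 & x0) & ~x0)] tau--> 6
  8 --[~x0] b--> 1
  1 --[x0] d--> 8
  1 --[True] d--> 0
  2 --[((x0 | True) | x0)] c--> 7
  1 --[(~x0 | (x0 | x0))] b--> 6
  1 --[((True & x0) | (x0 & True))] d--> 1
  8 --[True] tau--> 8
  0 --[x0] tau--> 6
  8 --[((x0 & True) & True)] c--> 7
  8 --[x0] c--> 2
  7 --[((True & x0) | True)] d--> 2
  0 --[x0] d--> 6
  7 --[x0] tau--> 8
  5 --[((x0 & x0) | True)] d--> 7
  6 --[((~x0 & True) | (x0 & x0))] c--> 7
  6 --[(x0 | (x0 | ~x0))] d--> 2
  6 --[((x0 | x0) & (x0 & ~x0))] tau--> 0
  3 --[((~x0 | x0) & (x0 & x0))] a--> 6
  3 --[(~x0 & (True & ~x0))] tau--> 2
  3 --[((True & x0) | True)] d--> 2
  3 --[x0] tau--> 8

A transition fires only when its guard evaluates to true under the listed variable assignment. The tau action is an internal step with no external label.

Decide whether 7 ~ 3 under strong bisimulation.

Answer: BISIMILAR

Analysis:
Bisimulation quotient by refinement:
  round 0: {{0,1,2,3,4,5,6,7,8}}
  round 1: {{0},{1},{2},{3,7},{4,5},{6},{8}}
  round 2: {{0},{1},{2},{3,7},{4},{5},{6},{8}}
8 equivalence class(es) (converged in 3)
class of 7: {3,7}; class of 3: {3,7}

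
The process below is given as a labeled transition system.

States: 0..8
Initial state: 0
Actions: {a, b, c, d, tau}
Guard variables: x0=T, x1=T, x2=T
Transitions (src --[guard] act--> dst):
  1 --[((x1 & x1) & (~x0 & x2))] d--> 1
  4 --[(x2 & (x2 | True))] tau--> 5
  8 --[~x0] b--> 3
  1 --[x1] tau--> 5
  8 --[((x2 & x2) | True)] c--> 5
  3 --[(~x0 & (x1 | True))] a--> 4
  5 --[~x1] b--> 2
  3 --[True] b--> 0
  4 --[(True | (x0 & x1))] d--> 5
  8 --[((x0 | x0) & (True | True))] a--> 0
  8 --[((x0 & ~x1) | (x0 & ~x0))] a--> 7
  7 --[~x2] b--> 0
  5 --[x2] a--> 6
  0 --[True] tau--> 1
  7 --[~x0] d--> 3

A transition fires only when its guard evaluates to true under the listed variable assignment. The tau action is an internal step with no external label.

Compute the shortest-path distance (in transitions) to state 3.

Breadth-first toward 3:
  Layer 0: {0}
  Layer 1: {1}
  Layer 2: {5}
  Layer 3: {6}
3 never appears.

Answer: UNREACHABLE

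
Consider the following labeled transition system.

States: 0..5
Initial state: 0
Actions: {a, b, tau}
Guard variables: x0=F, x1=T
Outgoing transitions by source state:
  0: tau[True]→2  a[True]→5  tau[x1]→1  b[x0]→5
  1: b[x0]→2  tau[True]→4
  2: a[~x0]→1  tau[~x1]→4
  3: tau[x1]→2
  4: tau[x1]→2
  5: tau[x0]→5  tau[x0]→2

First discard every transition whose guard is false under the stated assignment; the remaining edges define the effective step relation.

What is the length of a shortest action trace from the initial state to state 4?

Breadth-first toward 4:
  depth 0: {0}
  depth 1: {1,2,5}
  depth 2: {4}
4 enters at depth 2; path tau·tau

Answer: 2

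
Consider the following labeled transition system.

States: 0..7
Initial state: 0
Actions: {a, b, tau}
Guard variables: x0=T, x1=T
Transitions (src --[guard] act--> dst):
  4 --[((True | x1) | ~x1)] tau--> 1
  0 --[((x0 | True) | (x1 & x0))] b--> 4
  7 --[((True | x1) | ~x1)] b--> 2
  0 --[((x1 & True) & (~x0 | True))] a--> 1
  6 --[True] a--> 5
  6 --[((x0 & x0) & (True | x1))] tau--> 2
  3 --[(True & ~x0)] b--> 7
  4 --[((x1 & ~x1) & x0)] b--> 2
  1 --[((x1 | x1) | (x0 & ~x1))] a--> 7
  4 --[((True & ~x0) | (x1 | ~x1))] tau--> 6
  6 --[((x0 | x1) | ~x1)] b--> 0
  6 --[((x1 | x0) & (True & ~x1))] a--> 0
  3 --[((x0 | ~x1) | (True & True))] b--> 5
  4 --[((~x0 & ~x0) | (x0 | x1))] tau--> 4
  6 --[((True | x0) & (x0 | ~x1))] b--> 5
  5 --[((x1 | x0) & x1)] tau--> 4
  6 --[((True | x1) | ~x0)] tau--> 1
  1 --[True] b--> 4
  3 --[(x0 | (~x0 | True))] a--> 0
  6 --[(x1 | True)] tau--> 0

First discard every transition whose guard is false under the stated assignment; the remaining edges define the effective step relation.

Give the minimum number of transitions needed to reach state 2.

Answer: 3

Analysis:
Breadth-first toward 2:
  depth 0: {0}
  depth 1: {1,4}
  depth 2: {6,7}
  depth 3: {2,5}
2 enters at depth 3; path a·a·b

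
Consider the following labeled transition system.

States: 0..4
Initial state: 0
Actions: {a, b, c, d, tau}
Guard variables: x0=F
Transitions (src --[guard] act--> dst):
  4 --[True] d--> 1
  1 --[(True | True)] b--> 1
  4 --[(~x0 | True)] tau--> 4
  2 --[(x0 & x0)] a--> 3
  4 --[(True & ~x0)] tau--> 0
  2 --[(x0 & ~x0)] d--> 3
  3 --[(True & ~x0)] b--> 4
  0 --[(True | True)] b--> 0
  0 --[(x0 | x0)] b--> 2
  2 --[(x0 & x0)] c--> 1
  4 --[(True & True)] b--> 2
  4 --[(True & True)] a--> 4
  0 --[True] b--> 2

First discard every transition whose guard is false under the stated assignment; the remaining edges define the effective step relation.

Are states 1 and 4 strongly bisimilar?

Bisimulation quotient by refinement:
  round 0: {{0,1,2,3,4}}
  round 1: {{0,1,3},{2},{4}}
  round 2: {{0},{1},{2},{3},{4}}
stable after 3 split(s): 5 block(s)
1∈{1}, 4∈{4}

Answer: NOT BISIMILAR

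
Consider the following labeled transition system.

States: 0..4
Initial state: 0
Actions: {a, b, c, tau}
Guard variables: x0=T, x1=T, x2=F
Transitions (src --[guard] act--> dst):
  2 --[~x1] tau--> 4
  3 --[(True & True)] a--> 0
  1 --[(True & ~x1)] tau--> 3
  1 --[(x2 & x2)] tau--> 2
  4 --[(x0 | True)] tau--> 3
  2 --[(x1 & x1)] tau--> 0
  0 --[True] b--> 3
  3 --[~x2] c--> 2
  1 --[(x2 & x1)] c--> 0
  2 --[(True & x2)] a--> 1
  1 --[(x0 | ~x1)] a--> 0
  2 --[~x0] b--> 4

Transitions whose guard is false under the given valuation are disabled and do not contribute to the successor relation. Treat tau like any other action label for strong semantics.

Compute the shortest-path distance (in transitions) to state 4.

Breadth-first toward 4:
  L0 = {0}
  L1 = {3}
  L2 = {2}
4 never appears.

Answer: UNREACHABLE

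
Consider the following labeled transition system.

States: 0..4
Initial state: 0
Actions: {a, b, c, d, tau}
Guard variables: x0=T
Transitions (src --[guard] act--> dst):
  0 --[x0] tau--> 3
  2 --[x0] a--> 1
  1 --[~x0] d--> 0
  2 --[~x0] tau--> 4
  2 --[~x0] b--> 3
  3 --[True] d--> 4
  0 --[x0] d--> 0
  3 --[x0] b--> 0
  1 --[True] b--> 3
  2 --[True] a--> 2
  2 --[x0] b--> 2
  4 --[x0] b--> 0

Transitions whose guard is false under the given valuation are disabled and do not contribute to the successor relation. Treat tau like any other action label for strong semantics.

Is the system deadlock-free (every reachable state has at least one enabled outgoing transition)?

Answer: DEADLOCK-FREE

Analysis:
Reach set: {0,3,4}
  0: d→0  tau→3  [deg 2]
  3: b→0  d→4  [deg 2]
  4: b→0  [deg 1]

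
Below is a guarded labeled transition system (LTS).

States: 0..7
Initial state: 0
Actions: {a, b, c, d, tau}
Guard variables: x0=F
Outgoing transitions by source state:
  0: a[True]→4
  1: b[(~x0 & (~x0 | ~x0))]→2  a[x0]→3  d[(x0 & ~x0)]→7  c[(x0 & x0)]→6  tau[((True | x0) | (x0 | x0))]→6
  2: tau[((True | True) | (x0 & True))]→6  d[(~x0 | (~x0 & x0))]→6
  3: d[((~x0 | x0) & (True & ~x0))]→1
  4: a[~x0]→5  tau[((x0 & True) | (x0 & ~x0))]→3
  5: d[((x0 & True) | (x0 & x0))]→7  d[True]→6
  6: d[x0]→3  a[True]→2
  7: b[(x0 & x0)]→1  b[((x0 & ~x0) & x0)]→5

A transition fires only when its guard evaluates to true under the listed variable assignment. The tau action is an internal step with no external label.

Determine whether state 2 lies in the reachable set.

Answer: REACHABLE

Analysis:
After dropping false guards: 9 live edges.
Layer 0: {0}
Layer 1: {4}  cumulative {0,4}
Layer 2: {5}  cumulative {0,4,5}
Layer 3: {6}  cumulative {0,4,5,6}
Layer 4: {2}  cumulative {0,2,4,5,6}
Reachable = {0,2,4,5,6}
Path to 2: a·a·d·a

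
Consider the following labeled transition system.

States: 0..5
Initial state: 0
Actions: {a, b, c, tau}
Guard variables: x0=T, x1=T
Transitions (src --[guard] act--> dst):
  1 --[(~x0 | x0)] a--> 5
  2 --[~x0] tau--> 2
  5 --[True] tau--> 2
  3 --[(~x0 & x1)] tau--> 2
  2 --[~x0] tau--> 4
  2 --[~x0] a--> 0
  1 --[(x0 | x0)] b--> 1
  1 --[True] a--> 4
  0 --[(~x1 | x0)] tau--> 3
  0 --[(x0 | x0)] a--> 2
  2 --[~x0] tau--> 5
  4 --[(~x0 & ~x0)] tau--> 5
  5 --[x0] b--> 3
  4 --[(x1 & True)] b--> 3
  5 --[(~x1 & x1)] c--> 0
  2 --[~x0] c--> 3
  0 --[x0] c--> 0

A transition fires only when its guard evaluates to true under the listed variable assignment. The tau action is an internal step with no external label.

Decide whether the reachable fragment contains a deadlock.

Answer: DEADLOCK at state 2

Analysis:
Reachable = {0,2,3}
  0: a→2  c→0  tau→3  [deg 3]
  2: ∅  [STUCK]
  3: ∅  [STUCK]
witness 2: a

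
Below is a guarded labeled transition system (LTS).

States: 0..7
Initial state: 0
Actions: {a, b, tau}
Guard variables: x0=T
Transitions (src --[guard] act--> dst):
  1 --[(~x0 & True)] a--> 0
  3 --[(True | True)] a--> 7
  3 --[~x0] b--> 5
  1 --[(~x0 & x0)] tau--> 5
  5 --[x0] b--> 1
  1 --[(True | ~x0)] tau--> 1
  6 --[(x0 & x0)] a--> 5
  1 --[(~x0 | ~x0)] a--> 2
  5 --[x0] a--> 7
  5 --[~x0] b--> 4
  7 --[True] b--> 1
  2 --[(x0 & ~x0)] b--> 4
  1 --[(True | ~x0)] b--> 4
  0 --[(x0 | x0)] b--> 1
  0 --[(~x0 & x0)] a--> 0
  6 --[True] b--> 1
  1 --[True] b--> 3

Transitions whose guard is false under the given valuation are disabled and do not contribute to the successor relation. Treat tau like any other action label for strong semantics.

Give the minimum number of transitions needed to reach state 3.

Breadth-first toward 3:
  depth 0: {0}
  depth 1: {1}
  depth 2: {3,4}
3 enters at depth 2; path b·b

Answer: 2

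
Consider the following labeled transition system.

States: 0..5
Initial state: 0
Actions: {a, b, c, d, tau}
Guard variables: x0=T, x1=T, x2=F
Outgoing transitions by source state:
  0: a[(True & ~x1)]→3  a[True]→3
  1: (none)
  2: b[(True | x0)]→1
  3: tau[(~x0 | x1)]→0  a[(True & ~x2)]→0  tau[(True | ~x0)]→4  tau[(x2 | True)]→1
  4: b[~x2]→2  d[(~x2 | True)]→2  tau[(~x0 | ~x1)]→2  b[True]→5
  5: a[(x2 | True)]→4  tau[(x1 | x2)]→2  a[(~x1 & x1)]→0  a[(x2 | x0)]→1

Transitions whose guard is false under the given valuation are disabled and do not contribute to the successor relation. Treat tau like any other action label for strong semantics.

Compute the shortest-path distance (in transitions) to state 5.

Answer: 3

Working:
BFS to 5:
  Layer 0: {0}
  Layer 1: {3}
  Layer 2: {1,4}
  Layer 3: {2,5}
first hit 5 at d=3 via a·tau·b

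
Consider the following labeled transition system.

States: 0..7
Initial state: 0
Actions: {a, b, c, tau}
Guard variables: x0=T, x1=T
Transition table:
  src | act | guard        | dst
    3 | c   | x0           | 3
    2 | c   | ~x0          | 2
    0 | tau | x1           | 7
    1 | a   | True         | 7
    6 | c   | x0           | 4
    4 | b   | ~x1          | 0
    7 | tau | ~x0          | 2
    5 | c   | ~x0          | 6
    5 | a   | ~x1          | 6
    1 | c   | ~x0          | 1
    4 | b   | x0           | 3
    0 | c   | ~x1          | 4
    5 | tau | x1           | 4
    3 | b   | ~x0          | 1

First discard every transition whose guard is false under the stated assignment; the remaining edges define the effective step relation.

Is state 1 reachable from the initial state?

After dropping false guards: 6 live edges.
L0 = {0}
L1 = {7}  cumulative {0,7}
Reach set: {0,7}

Answer: UNREACHABLE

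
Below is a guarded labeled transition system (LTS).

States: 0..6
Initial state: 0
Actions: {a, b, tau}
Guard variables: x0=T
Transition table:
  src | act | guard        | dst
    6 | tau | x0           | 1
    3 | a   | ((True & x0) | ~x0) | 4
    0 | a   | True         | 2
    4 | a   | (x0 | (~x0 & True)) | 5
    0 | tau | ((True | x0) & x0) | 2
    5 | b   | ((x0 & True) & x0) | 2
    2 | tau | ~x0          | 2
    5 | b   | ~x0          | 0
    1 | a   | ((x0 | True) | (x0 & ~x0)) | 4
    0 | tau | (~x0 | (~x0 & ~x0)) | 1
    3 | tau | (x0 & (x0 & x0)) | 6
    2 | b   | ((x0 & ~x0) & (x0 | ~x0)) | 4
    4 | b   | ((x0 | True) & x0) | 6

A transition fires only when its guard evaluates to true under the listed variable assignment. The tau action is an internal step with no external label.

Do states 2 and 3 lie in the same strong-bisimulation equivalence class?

Bisimulation quotient by refinement:
  P[0] = {{0,1,2,3,4,5,6}}
  P[1] = {{0,3},{1},{2},{4},{5},{6}}
  P[2] = {{0},{1},{2},{3},{4},{5},{6}}
7 equivalence class(es) (converged in 3)
class of 2: {2}; class of 3: {3}

Answer: NOT BISIMILAR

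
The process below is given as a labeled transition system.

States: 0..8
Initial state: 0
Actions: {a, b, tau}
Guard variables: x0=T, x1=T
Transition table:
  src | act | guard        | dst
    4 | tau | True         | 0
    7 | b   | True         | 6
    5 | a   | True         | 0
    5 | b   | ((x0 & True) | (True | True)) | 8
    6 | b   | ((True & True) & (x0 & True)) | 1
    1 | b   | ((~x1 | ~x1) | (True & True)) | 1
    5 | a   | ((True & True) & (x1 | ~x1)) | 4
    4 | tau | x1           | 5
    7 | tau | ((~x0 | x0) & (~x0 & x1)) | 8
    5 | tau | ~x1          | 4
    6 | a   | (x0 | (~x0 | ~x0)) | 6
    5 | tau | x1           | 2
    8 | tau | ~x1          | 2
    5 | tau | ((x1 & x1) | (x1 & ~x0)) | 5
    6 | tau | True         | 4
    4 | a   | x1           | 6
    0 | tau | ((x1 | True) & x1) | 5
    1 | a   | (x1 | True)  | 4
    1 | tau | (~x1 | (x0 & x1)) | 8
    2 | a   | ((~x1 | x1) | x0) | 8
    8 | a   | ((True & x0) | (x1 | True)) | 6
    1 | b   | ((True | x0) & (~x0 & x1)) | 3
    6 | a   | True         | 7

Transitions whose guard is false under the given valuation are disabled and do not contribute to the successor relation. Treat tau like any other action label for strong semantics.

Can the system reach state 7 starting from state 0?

Answer: REACHABLE

Trace:
Guard filter leaves 19 enabled edge(s).
Layer 0: {0}
Layer 1: {5}  total {0,5}
Layer 2: {2,4,8}  total {0,2,4,5,8}
Layer 3: {6}  total {0,2,4,5,6,8}
Layer 4: {1,7}  total {0,1,2,4,5,6,7,8}
Reach set: {0,1,2,4,5,6,7,8}
trace reaching 7: tau·a·a·a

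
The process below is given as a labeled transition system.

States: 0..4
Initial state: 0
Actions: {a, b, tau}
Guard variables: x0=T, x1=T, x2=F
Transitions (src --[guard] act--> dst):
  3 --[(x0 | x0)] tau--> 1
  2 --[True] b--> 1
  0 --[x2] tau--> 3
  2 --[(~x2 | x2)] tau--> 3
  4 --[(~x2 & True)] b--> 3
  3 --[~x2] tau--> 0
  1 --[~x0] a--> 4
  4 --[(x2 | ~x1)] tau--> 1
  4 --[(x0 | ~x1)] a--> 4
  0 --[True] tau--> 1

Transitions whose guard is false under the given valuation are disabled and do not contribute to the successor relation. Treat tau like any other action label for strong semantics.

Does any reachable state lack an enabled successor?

Answer: DEADLOCK at state 1

Trace:
R = {0,1}
  0: tau→1  [1 exit(s)]
  1: ∅  [STUCK]
Path to 1: tau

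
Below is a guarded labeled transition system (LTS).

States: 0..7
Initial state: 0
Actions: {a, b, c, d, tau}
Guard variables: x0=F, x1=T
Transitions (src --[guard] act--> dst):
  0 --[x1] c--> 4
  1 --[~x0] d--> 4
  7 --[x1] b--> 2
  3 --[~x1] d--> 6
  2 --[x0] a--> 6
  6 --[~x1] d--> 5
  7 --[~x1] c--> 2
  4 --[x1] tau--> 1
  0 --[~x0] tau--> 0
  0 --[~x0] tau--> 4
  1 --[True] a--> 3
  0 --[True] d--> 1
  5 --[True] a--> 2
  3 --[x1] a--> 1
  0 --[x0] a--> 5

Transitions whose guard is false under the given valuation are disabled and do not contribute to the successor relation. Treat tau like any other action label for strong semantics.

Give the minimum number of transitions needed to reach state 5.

Layered search for 5:
  Layer 0: {0}
  Layer 1: {1,4}
  Layer 2: {3}
5 never appears.

Answer: UNREACHABLE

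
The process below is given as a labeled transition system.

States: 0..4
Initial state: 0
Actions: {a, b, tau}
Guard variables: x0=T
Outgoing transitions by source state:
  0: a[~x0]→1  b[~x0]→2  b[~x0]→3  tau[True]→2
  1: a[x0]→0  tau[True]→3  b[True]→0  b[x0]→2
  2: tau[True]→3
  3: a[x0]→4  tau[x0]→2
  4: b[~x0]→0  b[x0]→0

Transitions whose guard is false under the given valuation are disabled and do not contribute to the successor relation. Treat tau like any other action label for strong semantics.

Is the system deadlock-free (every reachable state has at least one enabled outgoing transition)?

Reachable = {0,2,3,4}
  0: tau→2  [1 exit(s)]
  2: tau→3  [1 exit(s)]
  3: a→4  tau→2  [2 exit(s)]
  4: b→0  [1 exit(s)]

Answer: DEADLOCK-FREE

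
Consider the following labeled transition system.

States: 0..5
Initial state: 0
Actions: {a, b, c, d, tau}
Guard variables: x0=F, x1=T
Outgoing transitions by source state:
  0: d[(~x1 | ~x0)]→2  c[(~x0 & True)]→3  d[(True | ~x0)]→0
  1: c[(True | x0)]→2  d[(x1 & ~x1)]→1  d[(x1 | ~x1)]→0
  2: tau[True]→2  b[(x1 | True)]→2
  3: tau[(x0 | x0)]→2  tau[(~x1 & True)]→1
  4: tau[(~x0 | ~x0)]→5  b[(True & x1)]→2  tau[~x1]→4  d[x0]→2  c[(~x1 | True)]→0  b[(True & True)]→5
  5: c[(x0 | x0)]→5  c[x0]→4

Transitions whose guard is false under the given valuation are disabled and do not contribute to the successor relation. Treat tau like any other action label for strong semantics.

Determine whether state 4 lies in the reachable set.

Answer: UNREACHABLE

Analysis:
Guard filter leaves 11 enabled edge(s).
depth 0: {0}
depth 1: {2,3}  total {0,2,3}
Reach set: {0,2,3}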